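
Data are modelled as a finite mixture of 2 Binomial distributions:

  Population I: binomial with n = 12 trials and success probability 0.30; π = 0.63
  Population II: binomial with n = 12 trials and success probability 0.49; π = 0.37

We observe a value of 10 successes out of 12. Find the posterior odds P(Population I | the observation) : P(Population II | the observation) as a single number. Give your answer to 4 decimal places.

Since P(k|x) ∝ P(Z=k) f_k(x), the posterior odds are P(Z=i) f_i(x) / (P(Z=j) f_j(x)).
Evaluate each component's likelihood at the observed value:
  L_I = 0.000190964
  L_II = 0.0136976
0.000120308 / 0.00506812 ≈ 0.0237

0.0237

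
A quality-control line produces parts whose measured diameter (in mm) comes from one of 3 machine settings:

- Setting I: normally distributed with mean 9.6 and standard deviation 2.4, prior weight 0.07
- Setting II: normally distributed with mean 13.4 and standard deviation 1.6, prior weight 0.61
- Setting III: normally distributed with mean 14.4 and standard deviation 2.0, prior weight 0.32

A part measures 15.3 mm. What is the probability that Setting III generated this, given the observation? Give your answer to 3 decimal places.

0.432

By Bayes' theorem, P(k | x) = π_k f_k(x) / Σ_j π_j f_j(x).
Normal densities:
  L_I = (1/(2.4·√(2π)))·exp(−(15.3−9.6)²/(2·2.4²)) = 0.166226·exp(-2.82031) = 0.00990496
  L_II = (1/(1.6·√(2π)))·exp(−(15.3−13.4)²/(2·1.6²)) = 0.249339·exp(-0.70508) = 0.123191
  L_III = (1/(2.0·√(2π)))·exp(−(15.3−14.4)²/(2·2.0²)) = 0.199471·exp(-0.10125) = 0.180263
Weight by the priors:
  π_I·L_I = 0.07 × 0.00990496 = 0.000693347
  π_II·L_II = 0.61 × 0.123191 = 0.0751464
  π_III·L_III = 0.32 × 0.180263 = 0.0576843
Denominator: 0.000693347 + 0.0751464 + 0.0576843 = 0.133524
P(Setting III | x) = 0.0576843 / 0.133524 ≈ 0.432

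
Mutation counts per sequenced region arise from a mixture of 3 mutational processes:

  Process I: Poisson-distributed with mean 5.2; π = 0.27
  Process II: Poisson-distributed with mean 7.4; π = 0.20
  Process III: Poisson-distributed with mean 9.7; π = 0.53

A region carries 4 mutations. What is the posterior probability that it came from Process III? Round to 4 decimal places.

Apply Bayes' rule: the posterior for each component is proportional to its prior times its likelihood at x.
Evaluate each component's likelihood at the observed value:
  L_I = e^(−5.2)·5.2^4/4! = 0.168063
  L_II = e^(−7.4)·7.4^4/4! = 0.0763724
  L_III = e^(−9.7)·9.7^4/4! = 0.0226058
Unnormalised posteriors:
  w_I·L_I = 0.27 × 0.168063 = 0.0453769
  w_II·L_II = 0.20 × 0.0763724 = 0.0152745
  w_III·L_III = 0.53 × 0.0226058 = 0.0119811
Marginal: 0.0453769 + 0.0152745 + 0.0119811 = 0.0726324
Responsibility of Process III: 0.0119811 / 0.0726324 ≈ 0.1650

0.1650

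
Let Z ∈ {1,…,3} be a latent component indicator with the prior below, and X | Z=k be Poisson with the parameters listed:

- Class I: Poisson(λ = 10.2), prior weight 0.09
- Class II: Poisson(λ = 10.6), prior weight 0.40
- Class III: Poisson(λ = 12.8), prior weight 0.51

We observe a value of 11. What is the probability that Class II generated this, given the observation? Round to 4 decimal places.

0.4265

Posterior ∝ prior × likelihood, so P(k | x) ∝ P(Z=k) f_k(x); normalise over all components.
Evaluate each component's likelihood at the observed value:
  p_I = e^(−10.2)·10.2^11/11! = 0.115782
  p_II = e^(−10.6)·10.6^11/11! = 0.118492
  p_III = e^(−12.8)·12.8^11/11! = 0.104516
Multiply by the mixture weights:
  P(Z=I)·p_I = 0.09 × 0.115782 = 0.0104204
  P(Z=II)·p_II = 0.40 × 0.118492 = 0.0473966
  P(Z=III)·p_III = 0.51 × 0.104516 = 0.0533034
Normaliser: 0.0104204 + 0.0473966 + 0.0533034 = 0.11112
P(Class II | x) ≈ 0.4265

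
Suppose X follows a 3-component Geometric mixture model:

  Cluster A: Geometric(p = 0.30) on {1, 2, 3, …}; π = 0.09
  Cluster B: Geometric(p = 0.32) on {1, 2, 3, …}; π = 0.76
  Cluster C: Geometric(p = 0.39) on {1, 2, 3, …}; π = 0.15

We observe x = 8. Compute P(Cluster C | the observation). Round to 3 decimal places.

0.090

Posterior ∝ prior × likelihood, so P(k | x) ∝ w_k f_k(x); normalise over all components.
Geometric probabilities:
  L_A = 0.0247063
  L_B = 0.0215136
  L_C = 0.0122567
Weight by the priors:
  w_A·L_A = 0.09 × 0.0247063 = 0.00222357
  w_B·L_B = 0.76 × 0.0215136 = 0.0163503
  w_C·L_C = 0.15 × 0.0122567 = 0.0018385
Sum: 0.00222357 + 0.0163503 + 0.0018385 = 0.0204124
Responsibility of Cluster C: 0.0018385 / 0.0204124 ≈ 0.090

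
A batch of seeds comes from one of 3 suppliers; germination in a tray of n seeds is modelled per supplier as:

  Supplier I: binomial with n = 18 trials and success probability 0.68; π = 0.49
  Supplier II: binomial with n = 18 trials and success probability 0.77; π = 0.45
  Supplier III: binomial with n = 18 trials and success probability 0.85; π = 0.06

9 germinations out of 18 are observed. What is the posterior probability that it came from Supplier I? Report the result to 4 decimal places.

By Bayes' theorem, P(k | x) = π_k f_k(x) / Σ_j π_j f_j(x).
Binomial probabilities:
  L_I = 0.0531796
  L_II = 0.00833263
  L_III = 0.000432919
Prior × likelihood for each component:
  π_I·L_I = 0.49 × 0.0531796 = 0.026058
  π_II·L_II = 0.45 × 0.00833263 = 0.00374968
  π_III·L_III = 0.06 × 0.000432919 = 2.59751e-05
Sum: 0.026058 + 0.00374968 + 2.59751e-05 = 0.0298337
P(Supplier I | the observation) = 0.026058 / 0.0298337 ≈ 0.8734

0.8734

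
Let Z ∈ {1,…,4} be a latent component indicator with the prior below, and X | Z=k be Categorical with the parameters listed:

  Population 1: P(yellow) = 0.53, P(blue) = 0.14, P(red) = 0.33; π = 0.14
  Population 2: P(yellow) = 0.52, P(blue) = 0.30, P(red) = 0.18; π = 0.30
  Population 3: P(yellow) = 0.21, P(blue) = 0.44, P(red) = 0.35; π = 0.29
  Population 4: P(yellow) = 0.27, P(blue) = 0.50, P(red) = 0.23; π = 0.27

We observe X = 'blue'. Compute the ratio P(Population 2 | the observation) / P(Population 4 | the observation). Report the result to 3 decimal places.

0.667

Posterior odds = (P(Z=i) f_i(x)) / (P(Z=j) f_j(x)); the normalising sum cancels.
Evaluate each component's likelihood at the observed value:
  p_1 = P(blue | comp) = 0.14
  p_2 = P(blue | comp) = 0.30
  p_3 = P(blue | comp) = 0.44
  p_4 = P(blue | comp) = 0.50
Posterior odds = (P(Z=2)·p_2) / (P(Z=4)·p_4) = (0.30·0.3) / (0.27·0.5) = 0.09 / 0.135 ≈ 0.667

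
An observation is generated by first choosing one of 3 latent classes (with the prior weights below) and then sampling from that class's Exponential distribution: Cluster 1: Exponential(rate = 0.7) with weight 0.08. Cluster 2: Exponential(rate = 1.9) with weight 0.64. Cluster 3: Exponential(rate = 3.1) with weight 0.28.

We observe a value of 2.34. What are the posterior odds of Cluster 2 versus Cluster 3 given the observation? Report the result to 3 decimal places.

The posterior odds equal the prior odds times the likelihood ratio: (w_i/w_j)·(f_i(x)/f_j(x)).
Evaluate each component's likelihood at the observed value:
  p_1 = 0.136058
  p_2 = 0.0222782
  p_3 = 0.00219275
Posterior odds = (w_2·p_2) / (w_3·p_3) = (0.64·0.0222782) / (0.28·0.00219275) = 0.0142581 / 0.000613971 ≈ 23.223

23.223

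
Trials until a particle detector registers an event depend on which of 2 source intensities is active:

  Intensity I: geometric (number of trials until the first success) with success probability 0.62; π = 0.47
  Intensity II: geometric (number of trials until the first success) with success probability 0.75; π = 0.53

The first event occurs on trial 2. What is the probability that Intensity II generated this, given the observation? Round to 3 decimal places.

By Bayes' theorem, P(k | x) = w_k f_k(x) / Σ_j w_j f_j(x).
Geometric probabilities:
  L_I = 0.62·(1−0.62)^1 = 0.62·0.38 = 0.2356
  L_II = 0.75·(1−0.75)^1 = 0.75·0.25 = 0.1875
Unnormalised posteriors:
  w_I·L_I = 0.47 × 0.2356 = 0.110732
  w_II·L_II = 0.53 × 0.1875 = 0.099375
Normaliser: 0.110732 + 0.099375 = 0.210107
So the posterior for Intensity II is 0.099375 / 0.210107 ≈ 0.473.

0.473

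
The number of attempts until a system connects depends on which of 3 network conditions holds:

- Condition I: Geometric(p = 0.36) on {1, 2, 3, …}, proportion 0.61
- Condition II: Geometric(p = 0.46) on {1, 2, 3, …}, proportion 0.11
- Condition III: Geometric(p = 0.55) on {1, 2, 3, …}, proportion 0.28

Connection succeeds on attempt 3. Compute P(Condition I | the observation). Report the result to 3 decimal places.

0.662

The responsibility of component k is P(Z=k) f_k(x) divided by Σ_j P(Z=j) f_j(x).
Evaluate each component's likelihood at the observed value:
  L_I = 0.147456
  L_II = 0.134136
  L_III = 0.111375
Weight by the priors:
  P(Z=I)·L_I = 0.61 × 0.147456 = 0.0899482
  P(Z=II)·L_II = 0.11 × 0.134136 = 0.014755
  P(Z=III)·L_III = 0.28 × 0.111375 = 0.031185
Sum: 0.0899482 + 0.014755 + 0.031185 = 0.135888
So the posterior for Condition I is 0.0899482 / 0.135888 ≈ 0.662.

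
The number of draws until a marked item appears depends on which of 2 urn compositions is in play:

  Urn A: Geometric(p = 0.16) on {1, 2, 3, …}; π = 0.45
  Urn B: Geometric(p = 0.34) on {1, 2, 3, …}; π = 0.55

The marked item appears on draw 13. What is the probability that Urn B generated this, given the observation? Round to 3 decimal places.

Posterior ∝ prior × likelihood, so P(k | x) ∝ π_k f_k(x); normalise over all components.
Evaluate each component's likelihood at the observed value:
  p_A = 0.16·(1−0.16)^12 = 0.16·0.12341 = 0.0197456
  p_B = 0.34·(1−0.34)^12 = 0.34·0.00683168 = 0.00232277
Unnormalised posteriors:
  π_A·p_A = 0.45 × 0.0197456 = 0.00888554
  π_B·p_B = 0.55 × 0.00232277 = 0.00127752
Denominator: 0.00888554 + 0.00127752 = 0.0101631
Responsibility of Urn B: 0.00127752 / 0.0101631 ≈ 0.126

0.126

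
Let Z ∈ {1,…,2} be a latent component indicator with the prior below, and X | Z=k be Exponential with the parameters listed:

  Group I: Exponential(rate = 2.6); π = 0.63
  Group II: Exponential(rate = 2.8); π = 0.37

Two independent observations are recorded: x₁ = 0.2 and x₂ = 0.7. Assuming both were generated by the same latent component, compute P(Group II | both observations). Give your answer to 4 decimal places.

P(component k | x) = π_k·f_k(x) / marginal(x), where marginal(x) = Σ_j π_j·f_j(x).
Since both observations come from the same component, the likelihood for component k is f_k(x₁)·f_k(x₂).
  p_I = [1.54575] × [0.421267] = 0.651175
  p_II = [1.59939] × [0.394404] = 0.630803
Multiply by the mixture weights:
  π_I·p_I = 0.63 × 0.651175 = 0.41024
  π_II·p_II = 0.37 × 0.630803 = 0.233397
Sum: 0.41024 + 0.233397 = 0.643637
P(Group II | x₁, x₂) = 0.233397 / 0.643637 ≈ 0.3626

0.3626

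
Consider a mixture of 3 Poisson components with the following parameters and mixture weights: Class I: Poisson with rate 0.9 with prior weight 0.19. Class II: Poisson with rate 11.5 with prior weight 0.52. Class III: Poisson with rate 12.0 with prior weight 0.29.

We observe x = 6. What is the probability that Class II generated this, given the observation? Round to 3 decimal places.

The responsibility of component k is π_k f_k(x) divided by Σ_j π_j f_j(x).
Poisson probabilities:
  L_I = e^(−0.9)·0.9^6/6! = 0.000300094
  L_II = e^(−11.5)·11.5^6/6! = 0.0325438
  L_III = e^(−12.0)·12.0^6/6! = 0.0254813
Multiply by the mixture weights:
  π_I·L_I = 0.19 × 0.000300094 = 5.70179e-05
  π_II·L_II = 0.52 × 0.0325438 = 0.0169228
  π_III·L_III = 0.29 × 0.0254813 = 0.00738957
Evidence: 5.70179e-05 + 0.0169228 + 0.00738957 = 0.0243694
Responsibility of Class II: 0.0169228 / 0.0243694 ≈ 0.694

0.694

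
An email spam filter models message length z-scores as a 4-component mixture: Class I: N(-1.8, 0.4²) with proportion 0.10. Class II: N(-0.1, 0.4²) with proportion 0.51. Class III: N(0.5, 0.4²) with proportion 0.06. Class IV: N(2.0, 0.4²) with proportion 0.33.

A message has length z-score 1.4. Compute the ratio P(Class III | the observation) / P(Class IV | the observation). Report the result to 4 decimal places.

0.0446

The posterior odds equal the prior odds times the likelihood ratio: (π_i/π_j)·(f_i(x)/f_j(x)).
Evaluate each component's likelihood at the observed value:
  L_I = (1/(0.4·√(2π)))·exp(−(1.4−-1.8)²/(2·0.4²)) = 0.997356·exp(-32.00000) = 1.26307e-14
  L_II = (1/(0.4·√(2π)))·exp(−(1.4−-0.1)²/(2·0.4²)) = 0.997356·exp(-7.03125) = 0.000881489
  L_III = (1/(0.4·√(2π)))·exp(−(1.4−0.5)²/(2·0.4²)) = 0.997356·exp(-2.53125) = 0.0793491
  L_IV = (1/(0.4·√(2π)))·exp(−(1.4−2.0)²/(2·0.4²)) = 0.997356·exp(-1.12500) = 0.323794
Posterior odds = (π_III·L_III) / (π_IV·L_IV) = (0.06·0.0793491) / (0.33·0.323794) = 0.00476095 / 0.106852 ≈ 0.0446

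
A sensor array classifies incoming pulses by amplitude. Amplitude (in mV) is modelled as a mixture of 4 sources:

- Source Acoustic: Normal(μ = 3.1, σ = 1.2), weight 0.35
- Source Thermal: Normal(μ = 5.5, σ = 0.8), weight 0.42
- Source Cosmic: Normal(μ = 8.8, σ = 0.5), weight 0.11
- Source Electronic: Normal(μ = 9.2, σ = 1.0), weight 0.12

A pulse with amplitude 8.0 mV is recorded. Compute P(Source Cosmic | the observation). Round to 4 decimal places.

The responsibility of component k is π_k f_k(x) divided by Σ_j π_j f_j(x).
Evaluate each component's likelihood at the observed value:
  L_Acoustic = 7.96343e-05
  L_Thermal = 0.00377782
  L_Cosmic = 0.221842
  L_Electronic = 0.194186
Prior × likelihood for each component:
  π_Acoustic·L_Acoustic = 0.35 × 7.96343e-05 = 2.7872e-05
  π_Thermal·L_Thermal = 0.42 × 0.00377782 = 0.00158669
  π_Cosmic·L_Cosmic = 0.11 × 0.221842 = 0.0244026
  π_Electronic·L_Electronic = 0.12 × 0.194186 = 0.0233023
Marginal: 2.7872e-05 + 0.00158669 + 0.0244026 + 0.0233023 = 0.0493195
Responsibility of Source Cosmic: 0.0244026 / 0.0493195 ≈ 0.4948

0.4948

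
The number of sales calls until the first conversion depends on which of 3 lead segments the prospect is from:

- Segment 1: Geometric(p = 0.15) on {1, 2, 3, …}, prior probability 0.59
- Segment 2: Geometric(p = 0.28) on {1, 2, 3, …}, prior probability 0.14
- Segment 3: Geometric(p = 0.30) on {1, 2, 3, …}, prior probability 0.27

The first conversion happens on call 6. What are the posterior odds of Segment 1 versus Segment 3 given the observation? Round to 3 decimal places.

2.884

Only the two components matter; the odds are (P(Z=i) f_i(x)) / (P(Z=j) f_j(x)).
Component likelihoods at x = 6:
  p_1 = 0.0665558
  p_2 = 0.0541777
  p_3 = 0.050421
0.0392679 / 0.0136137 ≈ 2.884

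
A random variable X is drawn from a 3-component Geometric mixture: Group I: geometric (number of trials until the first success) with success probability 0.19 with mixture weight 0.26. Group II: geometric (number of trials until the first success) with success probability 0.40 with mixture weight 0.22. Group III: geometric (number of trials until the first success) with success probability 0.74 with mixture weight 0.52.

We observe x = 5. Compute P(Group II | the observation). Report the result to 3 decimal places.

0.331

By Bayes' theorem, P(k | x) = π_k f_k(x) / Σ_j π_j f_j(x).
Component likelihoods at x = 5:
  f_I = 0.0817888
  f_II = 0.05184
  f_III = 0.00338162
Weight by the priors:
  π_I·f_I = 0.26 × 0.0817888 = 0.0212651
  π_II·f_II = 0.22 × 0.05184 = 0.0114048
  π_III·f_III = 0.52 × 0.00338162 = 0.00175844
Sum: 0.0212651 + 0.0114048 + 0.00175844 = 0.0344283
Responsibility of Group II: 0.0114048 / 0.0344283 ≈ 0.331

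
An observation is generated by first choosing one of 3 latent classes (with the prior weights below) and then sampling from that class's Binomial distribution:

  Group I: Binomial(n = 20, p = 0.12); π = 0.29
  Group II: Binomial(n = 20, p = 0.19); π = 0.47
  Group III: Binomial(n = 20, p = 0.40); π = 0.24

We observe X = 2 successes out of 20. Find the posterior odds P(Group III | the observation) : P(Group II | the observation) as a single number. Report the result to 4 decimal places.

The posterior odds equal the prior odds times the likelihood ratio: (π_i/π_j)·(f_i(x)/f_j(x)).
Component likelihoods at x = 2 successes out of 20:
  L_I = C(20,2)·0.12^2·0.88^18 = 190·0.0144·0.100159 = 0.274034
  L_II = C(20,2)·0.19^2·0.81^18 = 190·0.0361·0.0225284 = 0.154522
  L_III = C(20,2)·0.40^2·0.60^18 = 190·0.16·0.00010156 = 0.00308742
Posterior odds = (π_III·L_III) / (π_II·L_II) = (0.24·0.00308742) / (0.47·0.154522) = 0.000740981 / 0.0726255 ≈ 0.0102

0.0102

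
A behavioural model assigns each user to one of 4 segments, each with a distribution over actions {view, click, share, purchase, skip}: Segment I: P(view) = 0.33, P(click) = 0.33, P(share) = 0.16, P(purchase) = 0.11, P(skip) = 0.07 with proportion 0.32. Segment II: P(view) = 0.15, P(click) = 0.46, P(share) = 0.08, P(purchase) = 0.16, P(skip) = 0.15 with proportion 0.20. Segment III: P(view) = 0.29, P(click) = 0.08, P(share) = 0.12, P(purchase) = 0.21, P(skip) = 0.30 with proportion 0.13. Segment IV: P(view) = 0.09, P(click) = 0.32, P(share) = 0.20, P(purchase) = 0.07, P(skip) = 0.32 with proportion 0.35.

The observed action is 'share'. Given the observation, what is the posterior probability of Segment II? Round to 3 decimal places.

P(component k | x) = π_k·f_k(x) / marginal(x), where marginal(x) = Σ_j π_j·f_j(x).
Component likelihoods at x = 'share':
  f_I = P(share | comp) = 0.16
  f_II = P(share | comp) = 0.08
  f_III = P(share | comp) = 0.12
  f_IV = P(share | comp) = 0.20
Unnormalised posteriors:
  π_I·f_I = 0.32 × 0.16 = 0.0512
  π_II·f_II = 0.20 × 0.08 = 0.016
  π_III·f_III = 0.13 × 0.12 = 0.0156
  π_IV·f_IV = 0.35 × 0.2 = 0.07
Evidence: 0.0512 + 0.016 + 0.0156 + 0.07 = 0.1528
P(Segment II | 'share') ≈ 0.105

0.105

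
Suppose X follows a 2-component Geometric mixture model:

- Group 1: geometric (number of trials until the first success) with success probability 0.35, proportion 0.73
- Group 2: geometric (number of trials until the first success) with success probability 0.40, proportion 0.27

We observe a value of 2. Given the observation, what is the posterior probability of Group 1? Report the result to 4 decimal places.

Apply Bayes' rule: the posterior for each component is proportional to its prior times its likelihood at x.
Geometric probabilities:
  p_1 = 0.35·(1−0.35)^1 = 0.35·0.65 = 0.2275
  p_2 = 0.40·(1−0.40)^1 = 0.40·0.6 = 0.24
Weight by the priors:
  π_1·p_1 = 0.73 × 0.2275 = 0.166075
  π_2·p_2 = 0.27 × 0.24 = 0.0648
Evidence: 0.166075 + 0.0648 = 0.230875
So the posterior for Group 1 is 0.166075 / 0.230875 ≈ 0.7193.

0.7193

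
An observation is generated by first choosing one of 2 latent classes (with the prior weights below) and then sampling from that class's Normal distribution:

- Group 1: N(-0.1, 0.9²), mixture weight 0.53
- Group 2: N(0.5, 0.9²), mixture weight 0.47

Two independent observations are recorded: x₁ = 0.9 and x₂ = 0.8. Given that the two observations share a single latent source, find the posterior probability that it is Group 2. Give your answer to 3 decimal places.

By Bayes' theorem, P(k | x) = π_k f_k(x) / Σ_j π_j f_j(x).
Since both observations come from the same component, the likelihood for component k is f_k(x₁)·f_k(x₂).
  p_1 = [0.239103] × [0.268856] = 0.0642843
  p_2 = [0.401582] × [0.419315] = 0.168389
Multiply by the mixture weights:
  π_1·p_1 = 0.53 × 0.0642843 = 0.0340707
  π_2·p_2 = 0.47 × 0.168389 = 0.0791429
Evidence: 0.0340707 + 0.0791429 = 0.113214
P(Group 2 | x₁, x₂) ≈ 0.699

0.699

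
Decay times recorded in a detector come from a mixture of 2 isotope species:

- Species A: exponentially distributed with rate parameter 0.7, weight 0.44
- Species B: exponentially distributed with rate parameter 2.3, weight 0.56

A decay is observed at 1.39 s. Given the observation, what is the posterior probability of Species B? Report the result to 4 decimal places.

0.3115

The responsibility of component k is π_k f_k(x) divided by Σ_j π_j f_j(x).
Component likelihoods at x = 1.39 s:
  f_A = 0.264563
  f_B = 0.0940348
Multiply by the mixture weights:
  π_A·f_A = 0.44 × 0.264563 = 0.116408
  π_B·f_B = 0.56 × 0.0940348 = 0.0526595
Normaliser: 0.116408 + 0.0526595 = 0.169067
P(Species B | data) = 0.0526595 / 0.169067 ≈ 0.3115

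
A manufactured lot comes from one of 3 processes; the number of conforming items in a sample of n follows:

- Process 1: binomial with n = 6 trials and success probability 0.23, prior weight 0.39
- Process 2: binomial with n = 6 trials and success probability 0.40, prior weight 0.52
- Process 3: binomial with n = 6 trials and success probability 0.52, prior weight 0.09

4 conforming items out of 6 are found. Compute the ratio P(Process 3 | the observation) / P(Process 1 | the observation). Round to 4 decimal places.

2.3430

Only the two components matter; the odds are (π_i f_i(x)) / (π_j f_j(x)).
Component likelihoods at x = 4 conforming items out of 6:
  L_1 = C(6,4)·0.23^4·0.77^2 = 15·0.00279841·0.5929 = 0.0248877
  L_2 = C(6,4)·0.40^4·0.60^2 = 15·0.0256·0.36 = 0.13824
  L_3 = C(6,4)·0.52^4·0.48^2 = 15·0.0731162·0.2304 = 0.252689
0.0227421 / 0.00970619 ≈ 2.3430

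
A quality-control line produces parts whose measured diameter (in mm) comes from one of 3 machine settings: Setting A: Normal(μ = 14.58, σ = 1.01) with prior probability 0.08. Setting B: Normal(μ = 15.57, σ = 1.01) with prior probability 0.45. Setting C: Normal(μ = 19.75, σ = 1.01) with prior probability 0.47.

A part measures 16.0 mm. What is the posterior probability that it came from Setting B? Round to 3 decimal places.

P(component k | x) = P(Z=k)·f_k(x) / marginal(x), where marginal(x) = Σ_j P(Z=j)·f_j(x).
Component likelihoods at x = 16.0 mm:
  L_A = (1/(1.01·√(2π)))·exp(−(16.0−14.58)²/(2·1.01²)) = 0.394992·exp(-0.98833) = 0.147015
  L_B = (1/(1.01·√(2π)))·exp(−(16.0−15.57)²/(2·1.01²)) = 0.394992·exp(-0.09063) = 0.360769
  L_C = (1/(1.01·√(2π)))·exp(−(16.0−19.75)²/(2·1.01²)) = 0.394992·exp(-6.89271) = 0.000400981
Weight by the priors:
  P(Z=A)·L_A = 0.08 × 0.147015 = 0.0117612
  P(Z=B)·L_B = 0.45 × 0.360769 = 0.162346
  P(Z=C)·L_C = 0.47 × 0.000400981 = 0.000188461
Sum: 0.0117612 + 0.162346 + 0.000188461 = 0.174296
Responsibility of Setting B: 0.162346 / 0.174296 ≈ 0.931

0.931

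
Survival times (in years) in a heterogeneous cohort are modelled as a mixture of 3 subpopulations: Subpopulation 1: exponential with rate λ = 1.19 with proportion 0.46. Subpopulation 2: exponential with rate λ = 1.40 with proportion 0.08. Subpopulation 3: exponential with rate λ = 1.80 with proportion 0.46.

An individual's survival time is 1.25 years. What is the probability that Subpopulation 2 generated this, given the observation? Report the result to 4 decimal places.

0.0845

By Bayes' theorem, P(k | x) = π_k f_k(x) / Σ_j π_j f_j(x).
Evaluate each component's likelihood at the observed value:
  p_1 = 0.268865
  p_2 = 0.243284
  p_3 = 0.189719
Multiply by the mixture weights:
  π_1·p_1 = 0.46 × 0.268865 = 0.123678
  π_2·p_2 = 0.08 × 0.243284 = 0.0194627
  π_3·p_3 = 0.46 × 0.189719 = 0.0872706
Marginal: 0.123678 + 0.0194627 + 0.0872706 = 0.230411
So the posterior for Subpopulation 2 is 0.0194627 / 0.230411 ≈ 0.0845.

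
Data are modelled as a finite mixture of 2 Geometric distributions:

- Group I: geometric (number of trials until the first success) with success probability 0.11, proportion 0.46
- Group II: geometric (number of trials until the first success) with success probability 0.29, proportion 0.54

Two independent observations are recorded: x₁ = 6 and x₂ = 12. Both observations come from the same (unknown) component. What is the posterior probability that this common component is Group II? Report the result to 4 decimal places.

P(component k | x) = π_k·f_k(x) / marginal(x), where marginal(x) = Σ_j π_j·f_j(x).
Since both observations come from the same component, the likelihood for component k is f_k(x₁)·f_k(x₂).
  f_I = [0.0614247] × [0.0305269] = 0.0018751
  f_II = [0.0523227] × [0.00670255] = 0.000350695
Weight by the priors:
  π_I·f_I = 0.46 × 0.0018751 = 0.000862548
  π_II·f_II = 0.54 × 0.000350695 = 0.000189375
Marginal: 0.000862548 + 0.000189375 = 0.00105192
P(Group II | x) = 0.000189375 / 0.00105192 ≈ 0.1800

0.1800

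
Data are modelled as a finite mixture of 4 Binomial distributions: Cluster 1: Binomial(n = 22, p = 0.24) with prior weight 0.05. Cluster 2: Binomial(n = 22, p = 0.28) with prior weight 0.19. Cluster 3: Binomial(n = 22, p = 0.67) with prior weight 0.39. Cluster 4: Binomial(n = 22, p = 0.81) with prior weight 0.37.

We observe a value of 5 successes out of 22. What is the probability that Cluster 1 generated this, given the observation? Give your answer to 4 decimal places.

0.2338

P(component k | x) = w_k·f_k(x) / marginal(x), where marginal(x) = Σ_j w_j·f_j(x).
Binomial probabilities:
  p_1 = 0.197426
  p_2 = 0.1702
  p_3 = 2.32075e-05
  p_4 = 5.03214e-09
Prior × likelihood for each component:
  w_1·p_1 = 0.05 × 0.197426 = 0.00987129
  w_2·p_2 = 0.19 × 0.1702 = 0.032338
  w_3·p_3 = 0.39 × 2.32075e-05 = 9.05091e-06
  w_4·p_4 = 0.37 × 5.03214e-09 = 1.86189e-09
Marginal: 0.00987129 + 0.032338 + 9.05091e-06 + 1.86189e-09 = 0.0422183
So the posterior for Cluster 1 is 0.00987129 / 0.0422183 ≈ 0.2338.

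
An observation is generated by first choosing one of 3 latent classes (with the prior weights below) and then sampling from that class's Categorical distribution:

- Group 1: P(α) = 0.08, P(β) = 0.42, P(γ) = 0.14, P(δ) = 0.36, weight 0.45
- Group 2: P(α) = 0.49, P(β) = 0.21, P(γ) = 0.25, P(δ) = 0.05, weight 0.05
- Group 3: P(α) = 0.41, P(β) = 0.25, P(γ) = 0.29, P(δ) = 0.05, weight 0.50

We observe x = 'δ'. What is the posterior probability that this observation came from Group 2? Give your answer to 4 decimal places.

0.0132

Posterior ∝ prior × likelihood, so P(k | x) ∝ π_k f_k(x); normalise over all components.
Evaluate each component's likelihood at the observed value:
  L_1 = P(δ | comp) = 0.36
  L_2 = P(δ | comp) = 0.05
  L_3 = P(δ | comp) = 0.05
Prior × likelihood for each component:
  π_1·L_1 = 0.45 × 0.36 = 0.162
  π_2·L_2 = 0.05 × 0.05 = 0.0025
  π_3·L_3 = 0.50 × 0.05 = 0.025
Evidence: 0.162 + 0.0025 + 0.025 = 0.1895
P(Group 2 | x) = 0.0025 / 0.1895 ≈ 0.0132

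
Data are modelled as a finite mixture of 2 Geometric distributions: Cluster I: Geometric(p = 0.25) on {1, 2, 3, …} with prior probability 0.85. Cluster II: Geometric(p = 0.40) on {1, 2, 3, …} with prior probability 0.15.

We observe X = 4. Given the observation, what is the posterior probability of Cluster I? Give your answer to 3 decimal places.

0.874

Apply Bayes' rule: the posterior for each component is proportional to its prior times its likelihood at x.
Component likelihoods at x = 4:
  f_I = 0.25·(1−0.25)^3 = 0.25·0.421875 = 0.105469
  f_II = 0.40·(1−0.40)^3 = 0.40·0.216 = 0.0864
Weight by the priors:
  π_I·f_I = 0.85 × 0.105469 = 0.0896484
  π_II·f_II = 0.15 × 0.0864 = 0.01296
Marginal: 0.0896484 + 0.01296 = 0.102608
P(Cluster I | the observation) ≈ 0.874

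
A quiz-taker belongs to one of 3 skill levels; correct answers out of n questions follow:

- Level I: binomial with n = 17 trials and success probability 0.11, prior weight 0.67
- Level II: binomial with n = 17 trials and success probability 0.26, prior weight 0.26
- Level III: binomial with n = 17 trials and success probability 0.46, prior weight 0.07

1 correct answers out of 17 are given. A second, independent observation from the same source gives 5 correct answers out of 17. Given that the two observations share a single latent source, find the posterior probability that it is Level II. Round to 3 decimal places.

Posterior ∝ prior × likelihood, so P(k | x) ∝ w_k f_k(x); normalise over all components.
Since both observations come from the same component, the likelihood for component k is f_k(x₁)·f_k(x₂).
  L_I = [C(17,1)·0.11^1·0.89^16 = 17·0.11·0.154967 = 0.289789] × [0.0246147] = 0.00713305
  L_II = [C(17,1)·0.26^1·0.74^16 = 17·0.26·0.00808551 = 0.035738] × [0.198243] = 0.0070848
  L_III = [C(17,1)·0.46^1·0.54^16 = 17·0.46·5.22757e-05 = 0.000408796] × [0.0783546] = 3.20311e-05
Weight by the priors:
  w_I·L_I = 0.67 × 0.00713305 = 0.00477915
  w_II·L_II = 0.26 × 0.0070848 = 0.00184205
  w_III·L_III = 0.07 × 3.20311e-05 = 2.24218e-06
Denominator: 0.00477915 + 0.00184205 + 2.24218e-06 = 0.00662344
So the posterior for Level II is 0.00184205 / 0.00662344 ≈ 0.278.

0.278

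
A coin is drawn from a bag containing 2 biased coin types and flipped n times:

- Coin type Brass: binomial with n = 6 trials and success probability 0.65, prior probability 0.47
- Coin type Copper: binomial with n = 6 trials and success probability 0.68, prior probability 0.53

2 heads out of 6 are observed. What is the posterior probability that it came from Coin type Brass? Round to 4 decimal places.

By Bayes' theorem, P(k | x) = π_k f_k(x) / Σ_j π_j f_j(x).
Evaluate each component's likelihood at the observed value:
  L_Brass = 0.0951021
  L_Copper = 0.0727292
Unnormalised posteriors:
  π_Brass·L_Brass = 0.47 × 0.0951021 = 0.044698
  π_Copper·L_Copper = 0.53 × 0.0727292 = 0.0385465
Denominator: 0.044698 + 0.0385465 = 0.0832445
P(Coin type Brass | 2 heads out of 6) = 0.044698 / 0.0832445 ≈ 0.5369

0.5369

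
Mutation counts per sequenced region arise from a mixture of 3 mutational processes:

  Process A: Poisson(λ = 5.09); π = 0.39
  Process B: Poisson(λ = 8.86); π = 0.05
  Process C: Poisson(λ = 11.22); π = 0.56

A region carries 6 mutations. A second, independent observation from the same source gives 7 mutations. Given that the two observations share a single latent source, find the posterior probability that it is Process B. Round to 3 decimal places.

P(component k | x) = w_k·f_k(x) / marginal(x), where marginal(x) = Σ_j w_j·f_j(x).
Since both observations come from the same component, the likelihood for component k is f_k(x₁)·f_k(x₂).
  f_A = [0.148736] × [0.108152] = 0.0160861
  f_B = [0.095372] × [0.120714] = 0.0115127
  f_C = [0.0371399] × [0.0595299] = 0.00221093
Multiply by the mixture weights:
  w_A·f_A = 0.39 × 0.0160861 = 0.00627357
  w_B·f_B = 0.05 × 0.0115127 = 0.000575635
  w_C·f_C = 0.56 × 0.00221093 = 0.00123812
Marginal: 0.00627357 + 0.000575635 + 0.00123812 = 0.00808733
P(Process B | x₁, x₂) ≈ 0.071

0.071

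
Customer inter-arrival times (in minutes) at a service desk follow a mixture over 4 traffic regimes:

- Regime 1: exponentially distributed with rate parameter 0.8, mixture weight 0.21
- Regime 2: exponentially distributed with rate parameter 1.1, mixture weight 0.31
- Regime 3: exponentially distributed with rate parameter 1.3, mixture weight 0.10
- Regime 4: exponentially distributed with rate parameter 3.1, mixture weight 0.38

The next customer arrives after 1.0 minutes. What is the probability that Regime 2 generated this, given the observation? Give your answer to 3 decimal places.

0.409

Posterior ∝ prior × likelihood, so P(k | x) ∝ P(Z=k) f_k(x); normalise over all components.
Exponential densities:
  f_1 = 0.359463
  f_2 = 0.366158
  f_3 = 0.354291
  f_4 = 0.139653
Multiply by the mixture weights:
  P(Z=1)·f_1 = 0.21 × 0.359463 = 0.0754873
  P(Z=2)·f_2 = 0.31 × 0.366158 = 0.113509
  P(Z=3)·f_3 = 0.10 × 0.354291 = 0.0354291
  P(Z=4)·f_4 = 0.38 × 0.139653 = 0.053068
Marginal: 0.0754873 + 0.113509 + 0.0354291 + 0.053068 = 0.277493
P(Regime 2 | x) = 0.113509 / 0.277493 ≈ 0.409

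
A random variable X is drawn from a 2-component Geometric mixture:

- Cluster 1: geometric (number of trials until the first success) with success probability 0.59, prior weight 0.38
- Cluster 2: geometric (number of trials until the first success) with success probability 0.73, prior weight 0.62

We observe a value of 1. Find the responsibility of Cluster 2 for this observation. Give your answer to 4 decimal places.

0.6687

By Bayes' theorem, P(k | x) = π_k f_k(x) / Σ_j π_j f_j(x).
Evaluate each component's likelihood at the observed value:
  p_1 = 0.59·(1−0.59)^0 = 0.59·1 = 0.59
  p_2 = 0.73·(1−0.73)^0 = 0.73·1 = 0.73
Prior × likelihood for each component:
  π_1·p_1 = 0.38 × 0.59 = 0.2242
  π_2·p_2 = 0.62 × 0.73 = 0.4526
Evidence: 0.2242 + 0.4526 = 0.6768
Responsibility of Cluster 2: 0.4526 / 0.6768 ≈ 0.6687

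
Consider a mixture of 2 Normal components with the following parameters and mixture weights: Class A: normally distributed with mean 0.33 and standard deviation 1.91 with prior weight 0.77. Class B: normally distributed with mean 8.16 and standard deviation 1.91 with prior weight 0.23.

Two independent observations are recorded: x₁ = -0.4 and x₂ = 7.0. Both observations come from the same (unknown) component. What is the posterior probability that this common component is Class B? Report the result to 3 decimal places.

Posterior ∝ prior × likelihood, so P(k | x) ∝ π_k f_k(x); normalise over all components.
Since both observations come from the same component, the likelihood for component k is f_k(x₁)·f_k(x₂).
  p_A = [(1/(1.91·√(2π)))·exp(−(-0.4−0.33)²/(2·1.91²)) = 0.208870·exp(-0.07304) = 0.194159] × [0.00046962] = 9.11809e-05
  p_B = [(1/(1.91·√(2π)))·exp(−(-0.4−8.16)²/(2·1.91²)) = 0.208870·exp(-10.04271) = 9.08624e-06] × [0.173693] = 1.57822e-06
Weight by the priors:
  π_A·p_A = 0.77 × 9.11809e-05 = 7.02093e-05
  π_B·p_B = 0.23 × 1.57822e-06 = 3.6299e-07
Marginal: 7.02093e-05 + 3.6299e-07 = 7.05723e-05
Responsibility of Class B: 3.6299e-07 / 7.05723e-05 ≈ 0.005

0.005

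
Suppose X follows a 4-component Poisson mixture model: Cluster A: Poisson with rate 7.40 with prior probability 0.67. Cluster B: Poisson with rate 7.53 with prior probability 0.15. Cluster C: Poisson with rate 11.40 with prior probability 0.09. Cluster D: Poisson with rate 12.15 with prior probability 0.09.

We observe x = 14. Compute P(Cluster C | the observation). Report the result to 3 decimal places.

0.298

Posterior ∝ prior × likelihood, so P(k | x) ∝ π_k f_k(x); normalise over all components.
Poisson probabilities:
  L_A = e^(−7.40)·7.40^14/14! = 0.0103528
  L_B = e^(−7.53)·7.53^14/14! = 0.0116007
  L_C = e^(−11.40)·11.40^14/14! = 0.0804086
  L_D = e^(−12.15)·12.15^14/14! = 0.0926791
Unnormalised posteriors:
  π_A·L_A = 0.67 × 0.0103528 = 0.00693636
  π_B·L_B = 0.15 × 0.0116007 = 0.0017401
  π_C·L_C = 0.09 × 0.0804086 = 0.00723677
  π_D·L_D = 0.09 × 0.0926791 = 0.00834111
Denominator: 0.00693636 + 0.0017401 + 0.00723677 + 0.00834111 = 0.0242543
P(Cluster C | 14) = 0.00723677 / 0.0242543 ≈ 0.298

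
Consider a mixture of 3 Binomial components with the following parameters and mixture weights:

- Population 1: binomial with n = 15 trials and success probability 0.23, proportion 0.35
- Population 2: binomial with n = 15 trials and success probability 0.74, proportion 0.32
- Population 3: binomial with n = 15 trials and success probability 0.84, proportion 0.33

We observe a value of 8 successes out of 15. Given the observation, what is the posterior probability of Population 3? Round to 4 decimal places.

0.0739

By Bayes' theorem, P(k | x) = π_k f_k(x) / Σ_j π_j f_j(x).
Component likelihoods at x = 8 successes out of 15:
  p_1 = C(15,8)·0.23^8·0.77^7 = 6435·7.8311e-06·0.160485 = 0.00808735
  p_2 = C(15,8)·0.74^8·0.26^7 = 6435·0.0899195·8.03181e-05 = 0.0464746
  p_3 = C(15,8)·0.84^8·0.16^7 = 6435·0.247876·2.68435e-06 = 0.00428176
Prior × likelihood for each component:
  π_1·p_1 = 0.35 × 0.00808735 = 0.00283057
  π_2·p_2 = 0.32 × 0.0464746 = 0.0148719
  π_3·p_3 = 0.33 × 0.00428176 = 0.00141298
Denominator: 0.00283057 + 0.0148719 + 0.00141298 = 0.0191154
So the posterior for Population 3 is 0.00141298 / 0.0191154 ≈ 0.0739.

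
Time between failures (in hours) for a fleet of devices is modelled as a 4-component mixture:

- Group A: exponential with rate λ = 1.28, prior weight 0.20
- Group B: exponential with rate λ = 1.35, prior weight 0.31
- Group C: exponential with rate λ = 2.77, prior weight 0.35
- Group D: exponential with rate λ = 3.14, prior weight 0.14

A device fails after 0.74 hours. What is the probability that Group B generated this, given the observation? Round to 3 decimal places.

0.366

By Bayes' theorem, P(k | x) = P(Z=k) f_k(x) / Σ_j P(Z=j) f_j(x).
Evaluate each component's likelihood at the observed value:
  L_A = 0.496417
  L_B = 0.497134
  L_C = 0.356667
  L_D = 0.30747
Unnormalised posteriors:
  P(Z=A)·L_A = 0.20 × 0.496417 = 0.0992833
  P(Z=B)·L_B = 0.31 × 0.497134 = 0.154112
  P(Z=C)·L_C = 0.35 × 0.356667 = 0.124833
  P(Z=D)·L_D = 0.14 × 0.30747 = 0.0430458
Evidence: 0.0992833 + 0.154112 + 0.124833 + 0.0430458 = 0.421274
So the posterior for Group B is 0.154112 / 0.421274 ≈ 0.366.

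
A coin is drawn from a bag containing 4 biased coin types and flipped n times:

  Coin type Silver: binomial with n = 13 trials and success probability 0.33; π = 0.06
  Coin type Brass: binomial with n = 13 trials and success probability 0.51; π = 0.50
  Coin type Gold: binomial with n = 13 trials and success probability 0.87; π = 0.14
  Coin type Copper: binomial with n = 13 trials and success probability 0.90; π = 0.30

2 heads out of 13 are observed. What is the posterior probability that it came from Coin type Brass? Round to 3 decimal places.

Posterior ∝ prior × likelihood, so P(k | x) ∝ π_k f_k(x); normalise over all components.
Evaluate each component's likelihood at the observed value:
  L_Silver = C(13,2)·0.33^2·0.67^11 = 78·0.1089·0.012213 = 0.10374
  L_Brass = C(13,2)·0.51^2·0.49^11 = 78·0.2601·0.000390982 = 0.00793217
  L_Gold = C(13,2)·0.87^2·0.13^11 = 78·0.7569·1.79216e-10 = 1.05806e-08
  L_Copper = C(13,2)·0.90^2·0.10^11 = 78·0.81·1e-11 = 6.318e-10
Multiply by the mixture weights:
  π_Silver·L_Silver = 0.06 × 0.10374 = 0.00622439
  π_Brass·L_Brass = 0.50 × 0.00793217 = 0.00396608
  π_Gold·L_Gold = 0.14 × 1.05806e-08 = 1.48128e-09
  π_Copper·L_Copper = 0.30 × 6.318e-10 = 1.8954e-10
Evidence: 0.00622439 + 0.00396608 + 1.48128e-09 + 1.8954e-10 = 0.0101905
P(Coin type Brass | 2 heads out of 13) ≈ 0.389

0.389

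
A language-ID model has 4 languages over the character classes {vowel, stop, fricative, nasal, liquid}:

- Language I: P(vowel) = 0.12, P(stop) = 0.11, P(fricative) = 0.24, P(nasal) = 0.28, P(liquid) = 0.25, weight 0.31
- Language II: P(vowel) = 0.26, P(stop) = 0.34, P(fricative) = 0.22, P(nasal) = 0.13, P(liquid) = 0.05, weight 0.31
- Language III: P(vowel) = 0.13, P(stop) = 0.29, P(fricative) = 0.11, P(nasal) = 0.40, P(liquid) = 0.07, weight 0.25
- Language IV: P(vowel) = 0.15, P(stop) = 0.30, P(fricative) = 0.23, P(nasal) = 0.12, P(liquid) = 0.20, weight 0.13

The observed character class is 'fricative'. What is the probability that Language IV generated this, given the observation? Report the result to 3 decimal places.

0.150

Apply Bayes' rule: the posterior for each component is proportional to its prior times its likelihood at x.
Evaluate each component's likelihood at the observed value:
  f_I = P(fricative | comp) = 0.24
  f_II = P(fricative | comp) = 0.22
  f_III = P(fricative | comp) = 0.11
  f_IV = P(fricative | comp) = 0.23
Weight by the priors:
  π_I·f_I = 0.31 × 0.24 = 0.0744
  π_II·f_II = 0.31 × 0.22 = 0.0682
  π_III·f_III = 0.25 × 0.11 = 0.0275
  π_IV·f_IV = 0.13 × 0.23 = 0.0299
Normaliser: 0.0744 + 0.0682 + 0.0275 + 0.0299 = 0.2
Responsibility of Language IV: 0.0299 / 0.2 ≈ 0.150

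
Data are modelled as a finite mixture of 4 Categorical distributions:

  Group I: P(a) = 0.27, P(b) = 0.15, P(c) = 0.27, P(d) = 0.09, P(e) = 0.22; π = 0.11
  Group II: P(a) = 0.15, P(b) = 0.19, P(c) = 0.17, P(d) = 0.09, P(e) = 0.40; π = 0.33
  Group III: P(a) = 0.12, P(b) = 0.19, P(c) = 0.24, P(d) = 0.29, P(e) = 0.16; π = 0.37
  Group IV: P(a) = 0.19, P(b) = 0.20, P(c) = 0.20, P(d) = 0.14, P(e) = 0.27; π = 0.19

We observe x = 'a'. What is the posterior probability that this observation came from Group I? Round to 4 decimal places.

0.1860

By Bayes' theorem, P(k | x) = w_k f_k(x) / Σ_j w_j f_j(x).
Evaluate each component's likelihood at the observed value:
  p_I = 0.27
  p_II = 0.15
  p_III = 0.12
  p_IV = 0.19
Prior × likelihood for each component:
  w_I·p_I = 0.11 × 0.27 = 0.0297
  w_II·p_II = 0.33 × 0.15 = 0.0495
  w_III·p_III = 0.37 × 0.12 = 0.0444
  w_IV·p_IV = 0.19 × 0.19 = 0.0361
Denominator: 0.0297 + 0.0495 + 0.0444 + 0.0361 = 0.1597
P(Group I | data) ≈ 0.1860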